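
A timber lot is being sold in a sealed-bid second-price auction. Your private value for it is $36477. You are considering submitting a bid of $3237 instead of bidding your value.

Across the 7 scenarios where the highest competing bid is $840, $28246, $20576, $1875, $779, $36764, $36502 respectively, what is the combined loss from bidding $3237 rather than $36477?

The deviation costs you only when the competing bid falls strictly between $3237 and $36477; elsewhere both bids give the same outcome.
$840: outcomes coincide → loss $0.
$28246: truthful payoff $8231, deviation payoff $0 → loss $8231.
$20576: truthful payoff $15901, deviation payoff $0 → loss $15901.
$1875: outcomes coincide → loss $0.
$779: outcomes coincide → loss $0.
$36764: outcomes coincide → loss $0.
$36502: outcomes coincide → loss $0.
Total loss = $8231 + $15901 = $24132.

$24132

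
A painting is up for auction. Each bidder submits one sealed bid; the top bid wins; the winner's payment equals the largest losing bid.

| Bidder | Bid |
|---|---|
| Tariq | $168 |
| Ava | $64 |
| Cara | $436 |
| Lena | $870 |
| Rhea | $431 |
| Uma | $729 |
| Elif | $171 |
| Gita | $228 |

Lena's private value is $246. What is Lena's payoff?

Highest bid: Lena at $870, so Lena wins.
Second-highest bid: Uma at $729 — that is the price the winner pays.
Lena's payoff = value − price = $246 − $729 = −$483.

−$483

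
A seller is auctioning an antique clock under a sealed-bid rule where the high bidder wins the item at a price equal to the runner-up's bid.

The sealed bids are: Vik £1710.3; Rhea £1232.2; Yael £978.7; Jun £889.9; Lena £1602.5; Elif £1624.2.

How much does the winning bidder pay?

£1624.2

Highest bid: Vik at £1710.3, so Vik wins.
Second-highest bid: Elif at £1624.2 — that is the price the winner pays.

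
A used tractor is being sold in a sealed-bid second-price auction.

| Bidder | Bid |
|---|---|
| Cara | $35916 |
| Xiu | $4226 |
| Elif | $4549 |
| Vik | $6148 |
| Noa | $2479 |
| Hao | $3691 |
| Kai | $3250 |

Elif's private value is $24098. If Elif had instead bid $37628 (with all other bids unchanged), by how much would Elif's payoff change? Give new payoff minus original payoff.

The highest bid among the other bidders is $35916; Elif's bid doesn't change that.
Original bid $4549: Elif is not highest (top rival bid is $35916); payoff $0.
Alternative bid $37628: Elif is highest, pays the top rival bid $35916; payoff $24098 − $35916 = −$11818.
Change in payoff = −$11818 − ($0) = −$11818.

−$11818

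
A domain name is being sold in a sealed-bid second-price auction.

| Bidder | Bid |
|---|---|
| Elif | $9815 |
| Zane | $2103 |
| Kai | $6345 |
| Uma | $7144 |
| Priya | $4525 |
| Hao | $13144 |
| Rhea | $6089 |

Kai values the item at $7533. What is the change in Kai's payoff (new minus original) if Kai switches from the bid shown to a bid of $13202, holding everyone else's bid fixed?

The highest bid among the other bidders is $13144; Kai's bid doesn't change that.
Original bid $6345: Kai is not highest (top rival bid is $13144); payoff $0.
Alternative bid $13202: Kai is highest, pays the top rival bid $13144; payoff $7533 − $13144 = −$5611.
Change in payoff = −$5611 − ($0) = −$5611.

−$5611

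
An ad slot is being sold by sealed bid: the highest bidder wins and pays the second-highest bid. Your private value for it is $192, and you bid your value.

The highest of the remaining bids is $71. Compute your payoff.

Your bid $192 exceeds the highest competing bid $71, so you win.
In a second-price auction the winner pays the second-highest bid, $71.
Payoff = value − price = $192 − $71 = $121.

$121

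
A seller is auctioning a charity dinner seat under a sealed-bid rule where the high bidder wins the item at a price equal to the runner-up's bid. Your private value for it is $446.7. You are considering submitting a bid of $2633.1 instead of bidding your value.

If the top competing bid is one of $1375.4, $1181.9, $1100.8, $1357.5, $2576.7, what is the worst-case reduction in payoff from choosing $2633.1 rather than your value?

$2130

$1375.4: truthful gives $0, deviation gives −$928.7 → loss $928.7.
$1181.9: truthful gives $0, deviation gives −$735.2 → loss $735.2.
$1100.8: truthful gives $0, deviation gives −$654.1 → loss $654.1.
$1357.5: truthful gives $0, deviation gives −$910.8 → loss $910.8.
$2576.7: truthful gives $0, deviation gives −$2130 → loss $2130.
Maximum loss: $2130.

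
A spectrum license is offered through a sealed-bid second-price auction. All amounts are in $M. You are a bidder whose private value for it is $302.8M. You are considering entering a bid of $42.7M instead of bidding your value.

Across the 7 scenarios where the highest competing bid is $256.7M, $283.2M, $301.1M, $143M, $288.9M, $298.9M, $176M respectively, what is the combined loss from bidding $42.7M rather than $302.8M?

The deviation costs you only when the competing bid falls strictly between $42.7M and $302.8M; elsewhere both bids give the same outcome.
$256.7M: truthful payoff $46.1M, deviation payoff $0M → loss $46.1M.
$283.2M: truthful payoff $19.6M, deviation payoff $0M → loss $19.6M.
$301.1M: truthful payoff $1.7M, deviation payoff $0M → loss $1.7M.
$143M: truthful payoff $159.8M, deviation payoff $0M → loss $159.8M.
$288.9M: truthful payoff $13.9M, deviation payoff $0M → loss $13.9M.
$298.9M: truthful payoff $3.9M, deviation payoff $0M → loss $3.9M.
$176M: truthful payoff $126.8M, deviation payoff $0M → loss $126.8M.
Total loss = $46.1M + $19.6M + $1.7M + $159.8M + $13.9M + $3.9M + $126.8M = $371.8M.

$371.8M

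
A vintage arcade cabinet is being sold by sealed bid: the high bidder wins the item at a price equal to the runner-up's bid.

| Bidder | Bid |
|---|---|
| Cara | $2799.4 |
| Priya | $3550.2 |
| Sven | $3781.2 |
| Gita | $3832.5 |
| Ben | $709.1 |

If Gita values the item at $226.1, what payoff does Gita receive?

Highest bid: Gita at $3832.5, so Gita wins.
Second-highest bid: Sven at $3781.2 — that is the price the winner pays.
Gita's payoff = value − price = $226.1 − $3781.2 = −$3555.1.

−$3555.1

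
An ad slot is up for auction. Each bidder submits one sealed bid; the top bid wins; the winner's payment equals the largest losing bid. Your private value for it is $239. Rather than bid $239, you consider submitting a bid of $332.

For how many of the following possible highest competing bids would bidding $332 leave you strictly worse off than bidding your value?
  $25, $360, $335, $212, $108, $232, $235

0

The deviation hurts exactly when the highest competing bid lies strictly between $239 and $332 — overbidding then wins at a price above your value.
$25: below both → same outcome either way.
$360: above both → same outcome either way.
$335: above both → same outcome either way.
$212: below both → same outcome either way.
$108: below both → same outcome either way.
$232: below both → same outcome either way.
$235: below both → same outcome either way.
Count: 0.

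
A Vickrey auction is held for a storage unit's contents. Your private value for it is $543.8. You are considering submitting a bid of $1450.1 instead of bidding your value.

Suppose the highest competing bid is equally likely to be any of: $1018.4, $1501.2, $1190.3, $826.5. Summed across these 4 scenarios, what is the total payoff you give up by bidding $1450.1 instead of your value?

$1403.8

The deviation costs you only when the competing bid falls strictly between $543.8 and $1450.1; elsewhere both bids give the same outcome.
$1018.4: truthful payoff $0, deviation payoff −$474.6 → loss $474.6.
$1501.2: outcomes coincide → loss $0.
$1190.3: truthful payoff $0, deviation payoff −$646.5 → loss $646.5.
$826.5: truthful payoff $0, deviation payoff −$282.7 → loss $282.7.
Total loss = $474.6 + $646.5 + $282.7 = $1403.8.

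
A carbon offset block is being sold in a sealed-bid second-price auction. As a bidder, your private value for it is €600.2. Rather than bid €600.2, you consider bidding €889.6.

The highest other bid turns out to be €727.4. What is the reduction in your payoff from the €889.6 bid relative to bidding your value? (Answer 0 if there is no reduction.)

Bidding your value €600.2: you lose (since €600.2 < €727.4). Payoff €0.
Bidding €889.6: you win and pay €727.4. Payoff €600.2 − €727.4 = −€127.2.
The competing bid €727.4 lies between your value and your inflated bid, so overbidding wins an item priced above your value.
Loss from deviating = €0 − (−€127.2) = €127.2.

€127.2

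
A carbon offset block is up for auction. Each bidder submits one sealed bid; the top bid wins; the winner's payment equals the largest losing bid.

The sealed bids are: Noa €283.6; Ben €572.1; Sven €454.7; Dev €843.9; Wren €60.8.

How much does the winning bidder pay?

Highest bid: Dev at €843.9, so Dev wins.
Second-highest bid: Ben at €572.1 — that is the price the winner pays.

€572.1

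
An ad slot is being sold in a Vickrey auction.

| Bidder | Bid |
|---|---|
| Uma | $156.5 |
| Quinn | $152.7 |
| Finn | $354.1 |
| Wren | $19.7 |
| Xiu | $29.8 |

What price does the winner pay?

Highest bid: Finn at $354.1, so Finn wins.
Second-highest bid: Uma at $156.5 — that is the price the winner pays.

$156.5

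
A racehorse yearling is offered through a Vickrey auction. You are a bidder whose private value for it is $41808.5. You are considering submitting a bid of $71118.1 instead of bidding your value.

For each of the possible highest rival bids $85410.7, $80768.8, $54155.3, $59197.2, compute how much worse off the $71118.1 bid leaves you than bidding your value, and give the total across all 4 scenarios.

$29735.5

The deviation costs you only when the competing bid falls strictly between $41808.5 and $71118.1; elsewhere both bids give the same outcome.
$85410.7: outcomes coincide → loss $0.
$80768.8: outcomes coincide → loss $0.
$54155.3: truthful payoff $0, deviation payoff −$12346.8 → loss $12346.8.
$59197.2: truthful payoff $0, deviation payoff −$17388.7 → loss $17388.7.
Total loss = $12346.8 + $17388.7 = $29735.5.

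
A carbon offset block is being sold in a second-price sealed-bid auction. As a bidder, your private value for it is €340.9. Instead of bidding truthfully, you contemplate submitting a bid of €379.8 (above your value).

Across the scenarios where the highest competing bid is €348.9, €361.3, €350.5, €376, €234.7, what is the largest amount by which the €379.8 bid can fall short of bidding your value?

€35.1

€348.9: truthful gives €0, deviation gives −€8 → loss €8.
€361.3: truthful gives €0, deviation gives −€20.4 → loss €20.4.
€350.5: truthful gives €0, deviation gives −€9.6 → loss €9.6.
€376: truthful gives €0, deviation gives −€35.1 → loss €35.1.
€234.7: same outcome either way → loss €0.
Maximum loss: €35.1.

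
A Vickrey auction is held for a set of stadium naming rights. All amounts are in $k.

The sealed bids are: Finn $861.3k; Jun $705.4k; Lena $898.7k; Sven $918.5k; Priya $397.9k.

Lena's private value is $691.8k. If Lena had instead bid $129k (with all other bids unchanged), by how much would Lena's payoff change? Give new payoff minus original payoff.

The highest bid among the other bidders is $918.5k; Lena's bid doesn't change that.
Original bid $898.7k: Lena is not highest (top rival bid is $918.5k); payoff $0k.
Alternative bid $129k: Lena is not highest (top rival bid is $918.5k); payoff $0k.
Change in payoff = $0k − ($0k) = $0k.

$0k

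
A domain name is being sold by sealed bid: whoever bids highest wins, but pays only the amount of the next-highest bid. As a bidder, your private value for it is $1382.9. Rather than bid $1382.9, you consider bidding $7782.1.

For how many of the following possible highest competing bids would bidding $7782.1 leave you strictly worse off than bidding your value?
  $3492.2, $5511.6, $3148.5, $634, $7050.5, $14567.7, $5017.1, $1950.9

The deviation hurts exactly when the highest competing bid lies strictly between $1382.9 and $7782.1 — overbidding then wins at a price above your value.
$3492.2: inside the interval → strictly worse (loss $2109.3).
$5511.6: inside the interval → strictly worse (loss $4128.7).
$3148.5: inside the interval → strictly worse (loss $1765.6).
$634: below both → same outcome either way.
$7050.5: inside the interval → strictly worse (loss $5667.6).
$14567.7: above both → same outcome either way.
$5017.1: inside the interval → strictly worse (loss $3634.2).
$1950.9: inside the interval → strictly worse (loss $568).
Count: 6.

6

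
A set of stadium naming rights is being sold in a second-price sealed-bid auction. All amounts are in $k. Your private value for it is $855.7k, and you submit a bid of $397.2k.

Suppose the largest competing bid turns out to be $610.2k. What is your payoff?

Your bid $397.2k is below the highest competing bid $610.2k, so you lose.
A losing bidder pays nothing and receives nothing: payoff = $0k.

$0k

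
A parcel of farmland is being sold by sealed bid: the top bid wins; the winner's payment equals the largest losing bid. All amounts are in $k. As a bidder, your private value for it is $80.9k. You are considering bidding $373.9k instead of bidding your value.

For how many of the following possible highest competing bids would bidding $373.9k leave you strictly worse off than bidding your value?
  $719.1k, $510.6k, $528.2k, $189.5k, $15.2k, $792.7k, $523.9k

The deviation hurts exactly when the highest competing bid lies strictly between $80.9k and $373.9k — overbidding then wins at a price above your value.
$719.1k: above both → same outcome either way.
$510.6k: above both → same outcome either way.
$528.2k: above both → same outcome either way.
$189.5k: inside the interval → strictly worse (loss $108.6k).
$15.2k: below both → same outcome either way.
$792.7k: above both → same outcome either way.
$523.9k: above both → same outcome either way.
Count: 1.

1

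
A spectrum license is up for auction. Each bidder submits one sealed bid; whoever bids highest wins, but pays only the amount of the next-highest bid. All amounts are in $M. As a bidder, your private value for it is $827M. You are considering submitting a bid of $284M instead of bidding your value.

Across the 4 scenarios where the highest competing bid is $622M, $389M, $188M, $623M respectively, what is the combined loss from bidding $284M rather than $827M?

The deviation costs you only when the competing bid falls strictly between $284M and $827M; elsewhere both bids give the same outcome.
$622M: truthful payoff $205M, deviation payoff $0M → loss $205M.
$389M: truthful payoff $438M, deviation payoff $0M → loss $438M.
$188M: outcomes coincide → loss $0M.
$623M: truthful payoff $204M, deviation payoff $0M → loss $204M.
Total loss = $205M + $438M + $204M = $847M.
Truthful bidding weakly dominates here: raising your bid can only win items priced above your value, and lowering it can only forfeit items priced below.

$847M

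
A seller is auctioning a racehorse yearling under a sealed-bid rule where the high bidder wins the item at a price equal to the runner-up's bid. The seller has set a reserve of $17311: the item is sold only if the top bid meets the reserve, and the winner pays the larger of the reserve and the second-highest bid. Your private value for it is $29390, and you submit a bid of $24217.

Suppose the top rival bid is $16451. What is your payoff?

Your bid $24217 is the highest and exceeds the reserve.
Price = max(second-highest bid, reserve) = max($16451, $17311) = $17311.
Payoff = $29390 − $17311 = $12079.

$12079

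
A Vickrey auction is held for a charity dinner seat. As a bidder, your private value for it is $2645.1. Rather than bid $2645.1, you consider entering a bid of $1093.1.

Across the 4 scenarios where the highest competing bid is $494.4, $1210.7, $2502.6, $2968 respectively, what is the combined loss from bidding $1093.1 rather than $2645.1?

$1576.9

The deviation costs you only when the competing bid falls strictly between $1093.1 and $2645.1; elsewhere both bids give the same outcome.
$494.4: outcomes coincide → loss $0.
$1210.7: truthful payoff $1434.4, deviation payoff $0 → loss $1434.4.
$2502.6: truthful payoff $142.5, deviation payoff $0 → loss $142.5.
$2968: outcomes coincide → loss $0.
Total loss = $1434.4 + $142.5 = $1576.9.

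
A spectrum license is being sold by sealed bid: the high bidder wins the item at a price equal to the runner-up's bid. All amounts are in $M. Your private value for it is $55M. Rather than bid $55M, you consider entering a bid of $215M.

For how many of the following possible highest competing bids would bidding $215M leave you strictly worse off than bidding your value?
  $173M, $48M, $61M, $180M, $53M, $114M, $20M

4

The deviation hurts exactly when the highest competing bid lies strictly between $55M and $215M — overbidding then wins at a price above your value.
$173M: inside the interval → strictly worse (loss $118M).
$48M: below both → same outcome either way.
$61M: inside the interval → strictly worse (loss $6M).
$180M: inside the interval → strictly worse (loss $125M).
$53M: below both → same outcome either way.
$114M: inside the interval → strictly worse (loss $59M).
$20M: below both → same outcome either way.
Count: 4.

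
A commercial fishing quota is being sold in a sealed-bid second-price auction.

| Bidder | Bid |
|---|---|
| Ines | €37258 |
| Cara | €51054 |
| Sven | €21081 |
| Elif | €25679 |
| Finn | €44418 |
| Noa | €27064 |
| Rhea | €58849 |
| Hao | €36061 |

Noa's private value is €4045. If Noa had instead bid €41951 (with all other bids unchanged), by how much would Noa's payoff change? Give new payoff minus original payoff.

The highest bid among the other bidders is €58849; Noa's bid doesn't change that.
Original bid €27064: Noa is not highest (top rival bid is €58849); payoff €0.
Alternative bid €41951: Noa is not highest (top rival bid is €58849); payoff €0.
Change in payoff = €0 − (€0) = €0.

€0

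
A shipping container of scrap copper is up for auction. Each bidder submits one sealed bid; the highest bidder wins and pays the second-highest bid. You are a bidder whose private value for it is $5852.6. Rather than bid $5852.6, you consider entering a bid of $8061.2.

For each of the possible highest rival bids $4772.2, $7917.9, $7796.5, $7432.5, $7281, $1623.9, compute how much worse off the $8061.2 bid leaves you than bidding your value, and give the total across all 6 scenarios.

The deviation costs you only when the competing bid falls strictly between $5852.6 and $8061.2; elsewhere both bids give the same outcome.
$4772.2: outcomes coincide → loss $0.
$7917.9: truthful payoff $0, deviation payoff −$2065.3 → loss $2065.3.
$7796.5: truthful payoff $0, deviation payoff −$1943.9 → loss $1943.9.
$7432.5: truthful payoff $0, deviation payoff −$1579.9 → loss $1579.9.
$7281: truthful payoff $0, deviation payoff −$1428.4 → loss $1428.4.
$1623.9: outcomes coincide → loss $0.
Total loss = $2065.3 + $1943.9 + $1579.9 + $1428.4 = $7017.5.

$7017.5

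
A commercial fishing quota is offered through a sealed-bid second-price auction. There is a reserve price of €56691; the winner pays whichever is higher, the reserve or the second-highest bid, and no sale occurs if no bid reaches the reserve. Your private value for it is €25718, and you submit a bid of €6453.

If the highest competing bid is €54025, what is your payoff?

Your bid €6453 is below the highest competing bid €54025, so you lose. Payoff €0.

€0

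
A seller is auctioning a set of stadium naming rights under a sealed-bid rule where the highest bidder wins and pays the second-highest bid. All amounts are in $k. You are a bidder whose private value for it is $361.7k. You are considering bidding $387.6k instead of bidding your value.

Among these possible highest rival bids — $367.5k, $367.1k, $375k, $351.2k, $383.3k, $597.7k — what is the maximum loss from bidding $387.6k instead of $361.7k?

$367.5k: truthful gives $0k, deviation gives −$5.8k → loss $5.8k.
$367.1k: truthful gives $0k, deviation gives −$5.4k → loss $5.4k.
$375k: truthful gives $0k, deviation gives −$13.3k → loss $13.3k.
$351.2k: same outcome either way → loss $0k.
$383.3k: truthful gives $0k, deviation gives −$21.6k → loss $21.6k.
$597.7k: same outcome either way → loss $0k.
Maximum loss: $21.6k.

$21.6k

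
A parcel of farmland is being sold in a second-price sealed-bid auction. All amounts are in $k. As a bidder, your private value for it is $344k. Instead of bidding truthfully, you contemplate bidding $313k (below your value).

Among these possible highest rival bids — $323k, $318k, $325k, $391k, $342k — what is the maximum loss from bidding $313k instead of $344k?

$26k

$323k: truthful gives $21k, deviation gives $0k → loss $21k.
$318k: truthful gives $26k, deviation gives $0k → loss $26k.
$325k: truthful gives $19k, deviation gives $0k → loss $19k.
$391k: same outcome either way → loss $0k.
$342k: truthful gives $2k, deviation gives $0k → loss $2k.
Maximum loss: $26k.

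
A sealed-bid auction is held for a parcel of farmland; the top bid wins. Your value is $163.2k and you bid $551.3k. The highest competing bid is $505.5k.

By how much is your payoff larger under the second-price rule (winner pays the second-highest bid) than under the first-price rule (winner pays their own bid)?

You have the highest bid, so you win under either rule.
Second-price: pay $505.5k → payoff −$342.3k.
First-price: pay your own bid $551.3k → payoff −$388.1k.
Difference = −$342.3k − (−$388.1k) = $45.8k.

$45.8k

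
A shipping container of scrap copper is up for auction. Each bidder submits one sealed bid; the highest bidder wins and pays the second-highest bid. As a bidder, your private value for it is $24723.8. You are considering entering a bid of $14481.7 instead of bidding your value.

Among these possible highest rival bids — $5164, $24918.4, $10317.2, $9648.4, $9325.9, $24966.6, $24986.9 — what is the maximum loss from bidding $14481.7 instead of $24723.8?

$0

$5164: same outcome either way → loss $0.
$24918.4: same outcome either way → loss $0.
$10317.2: same outcome either way → loss $0.
$9648.4: same outcome either way → loss $0.
$9325.9: same outcome either way → loss $0.
$24966.6: same outcome either way → loss $0.
$24986.9: same outcome either way → loss $0.
Maximum loss: $0.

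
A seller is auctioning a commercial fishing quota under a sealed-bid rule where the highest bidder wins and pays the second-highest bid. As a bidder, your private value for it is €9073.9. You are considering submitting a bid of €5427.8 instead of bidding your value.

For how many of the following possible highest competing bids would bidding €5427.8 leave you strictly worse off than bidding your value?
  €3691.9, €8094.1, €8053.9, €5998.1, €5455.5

4

The deviation hurts exactly when the highest competing bid lies strictly between €5427.8 and €9073.9 — underbidding then forfeits a profitable win.
€3691.9: below both → same outcome either way.
€8094.1: inside the interval → strictly worse (loss €979.8).
€8053.9: inside the interval → strictly worse (loss €1020).
€5998.1: inside the interval → strictly worse (loss €3075.8).
€5455.5: inside the interval → strictly worse (loss €3618.4).
Count: 4.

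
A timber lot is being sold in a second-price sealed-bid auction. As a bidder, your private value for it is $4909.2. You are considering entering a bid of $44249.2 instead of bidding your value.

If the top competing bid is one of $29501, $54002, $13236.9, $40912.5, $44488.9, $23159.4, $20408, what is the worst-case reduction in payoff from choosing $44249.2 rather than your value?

$36003.3

$29501: truthful gives $0, deviation gives −$24591.8 → loss $24591.8.
$54002: same outcome either way → loss $0.
$13236.9: truthful gives $0, deviation gives −$8327.7 → loss $8327.7.
$40912.5: truthful gives $0, deviation gives −$36003.3 → loss $36003.3.
$44488.9: same outcome either way → loss $0.
$23159.4: truthful gives $0, deviation gives −$18250.2 → loss $18250.2.
$20408: truthful gives $0, deviation gives −$15498.8 → loss $15498.8.
Maximum loss: $36003.3.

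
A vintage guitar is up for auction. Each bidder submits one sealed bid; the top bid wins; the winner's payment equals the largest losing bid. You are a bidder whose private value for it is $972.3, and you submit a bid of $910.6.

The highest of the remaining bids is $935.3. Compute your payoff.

$0

Your bid $910.6 is below the highest competing bid $935.3, so you lose.
A losing bidder pays nothing and receives nothing: payoff = $0.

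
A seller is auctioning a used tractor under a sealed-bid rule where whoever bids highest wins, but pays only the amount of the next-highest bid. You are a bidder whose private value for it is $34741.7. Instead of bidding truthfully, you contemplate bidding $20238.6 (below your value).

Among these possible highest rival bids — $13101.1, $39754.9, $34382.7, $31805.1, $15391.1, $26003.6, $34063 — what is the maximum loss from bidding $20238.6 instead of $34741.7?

$8738.1

$13101.1: same outcome either way → loss $0.
$39754.9: same outcome either way → loss $0.
$34382.7: truthful gives $359, deviation gives $0 → loss $359.
$31805.1: truthful gives $2936.6, deviation gives $0 → loss $2936.6.
$15391.1: same outcome either way → loss $0.
$26003.6: truthful gives $8738.1, deviation gives $0 → loss $8738.1.
$34063: truthful gives $678.7, deviation gives $0 → loss $678.7.
Maximum loss: $8738.1.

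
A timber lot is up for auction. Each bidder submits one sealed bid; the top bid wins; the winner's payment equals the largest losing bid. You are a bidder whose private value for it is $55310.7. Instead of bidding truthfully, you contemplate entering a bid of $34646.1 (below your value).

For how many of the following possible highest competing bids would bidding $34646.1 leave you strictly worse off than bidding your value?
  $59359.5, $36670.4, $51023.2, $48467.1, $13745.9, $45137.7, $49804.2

The deviation hurts exactly when the highest competing bid lies strictly between $34646.1 and $55310.7 — underbidding then forfeits a profitable win.
$59359.5: above both → same outcome either way.
$36670.4: inside the interval → strictly worse (loss $18640.3).
$51023.2: inside the interval → strictly worse (loss $4287.5).
$48467.1: inside the interval → strictly worse (loss $6843.6).
$13745.9: below both → same outcome either way.
$45137.7: inside the interval → strictly worse (loss $10173).
$49804.2: inside the interval → strictly worse (loss $5506.5).
Count: 5.

5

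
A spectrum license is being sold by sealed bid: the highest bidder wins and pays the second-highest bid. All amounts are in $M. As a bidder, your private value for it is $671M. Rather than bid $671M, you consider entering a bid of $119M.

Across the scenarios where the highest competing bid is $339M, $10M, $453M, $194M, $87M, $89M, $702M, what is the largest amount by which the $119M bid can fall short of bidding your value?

$339M: truthful gives $332M, deviation gives $0M → loss $332M.
$10M: same outcome either way → loss $0M.
$453M: truthful gives $218M, deviation gives $0M → loss $218M.
$194M: truthful gives $477M, deviation gives $0M → loss $477M.
$87M: same outcome either way → loss $0M.
$89M: same outcome either way → loss $0M.
$702M: same outcome either way → loss $0M.
Maximum loss: $477M.

$477M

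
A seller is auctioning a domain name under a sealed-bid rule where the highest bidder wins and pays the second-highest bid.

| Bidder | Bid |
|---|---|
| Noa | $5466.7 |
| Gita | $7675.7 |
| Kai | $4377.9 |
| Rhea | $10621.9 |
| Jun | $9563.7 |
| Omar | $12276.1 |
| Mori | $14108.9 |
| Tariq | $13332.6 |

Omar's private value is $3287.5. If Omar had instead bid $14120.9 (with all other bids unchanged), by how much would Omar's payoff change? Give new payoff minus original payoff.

−$10821.4

The highest bid among the other bidders is $14108.9; Omar's bid doesn't change that.
Original bid $12276.1: Omar is not highest (top rival bid is $14108.9); payoff $0.
Alternative bid $14120.9: Omar is highest, pays the top rival bid $14108.9; payoff $3287.5 − $14108.9 = −$10821.4.
Change in payoff = −$10821.4 − ($0) = −$10821.4.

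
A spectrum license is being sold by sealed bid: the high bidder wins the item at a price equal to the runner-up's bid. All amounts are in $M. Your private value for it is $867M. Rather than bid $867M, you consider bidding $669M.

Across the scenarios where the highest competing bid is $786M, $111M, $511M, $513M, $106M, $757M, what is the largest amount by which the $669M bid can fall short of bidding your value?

$786M: truthful gives $81M, deviation gives $0M → loss $81M.
$111M: same outcome either way → loss $0M.
$511M: same outcome either way → loss $0M.
$513M: same outcome either way → loss $0M.
$106M: same outcome either way → loss $0M.
$757M: truthful gives $110M, deviation gives $0M → loss $110M.
Maximum loss: $110M.

$110M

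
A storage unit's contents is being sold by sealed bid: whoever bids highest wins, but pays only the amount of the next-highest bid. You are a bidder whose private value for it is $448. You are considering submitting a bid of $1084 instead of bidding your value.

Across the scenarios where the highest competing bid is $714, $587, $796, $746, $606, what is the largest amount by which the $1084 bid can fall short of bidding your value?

$714: truthful gives $0, deviation gives −$266 → loss $266.
$587: truthful gives $0, deviation gives −$139 → loss $139.
$796: truthful gives $0, deviation gives −$348 → loss $348.
$746: truthful gives $0, deviation gives −$298 → loss $298.
$606: truthful gives $0, deviation gives −$158 → loss $158.
Maximum loss: $348.

$348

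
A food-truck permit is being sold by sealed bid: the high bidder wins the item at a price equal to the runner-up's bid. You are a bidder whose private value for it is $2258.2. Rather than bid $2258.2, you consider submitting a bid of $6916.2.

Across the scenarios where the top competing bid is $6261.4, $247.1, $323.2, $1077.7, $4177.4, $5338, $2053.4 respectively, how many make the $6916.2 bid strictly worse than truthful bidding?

3

The deviation hurts exactly when the highest competing bid lies strictly between $2258.2 and $6916.2 — overbidding then wins at a price above your value.
$6261.4: inside the interval → strictly worse (loss $4003.2).
$247.1: below both → same outcome either way.
$323.2: below both → same outcome either way.
$1077.7: below both → same outcome either way.
$4177.4: inside the interval → strictly worse (loss $1919.2).
$5338: inside the interval → strictly worse (loss $3079.8).
$2053.4: below both → same outcome either way.
Count: 3.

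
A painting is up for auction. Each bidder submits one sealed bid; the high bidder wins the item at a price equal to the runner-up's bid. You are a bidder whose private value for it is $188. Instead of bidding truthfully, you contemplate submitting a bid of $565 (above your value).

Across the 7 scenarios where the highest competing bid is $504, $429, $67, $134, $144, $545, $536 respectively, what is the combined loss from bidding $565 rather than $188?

The deviation costs you only when the competing bid falls strictly between $188 and $565; elsewhere both bids give the same outcome.
$504: truthful payoff $0, deviation payoff −$316 → loss $316.
$429: truthful payoff $0, deviation payoff −$241 → loss $241.
$67: outcomes coincide → loss $0.
$134: outcomes coincide → loss $0.
$144: outcomes coincide → loss $0.
$545: truthful payoff $0, deviation payoff −$357 → loss $357.
$536: truthful payoff $0, deviation payoff −$348 → loss $348.
Total loss = $316 + $241 + $357 + $348 = $1262.

$1262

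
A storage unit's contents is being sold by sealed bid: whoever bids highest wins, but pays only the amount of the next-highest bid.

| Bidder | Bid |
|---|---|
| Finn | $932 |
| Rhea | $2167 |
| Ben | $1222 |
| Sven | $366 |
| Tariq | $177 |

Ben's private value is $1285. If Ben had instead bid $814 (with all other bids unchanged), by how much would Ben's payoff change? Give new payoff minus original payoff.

$0

The highest bid among the other bidders is $2167; Ben's bid doesn't change that.
Original bid $1222: Ben is not highest (top rival bid is $2167); payoff $0.
Alternative bid $814: Ben is not highest (top rival bid is $2167); payoff $0.
Change in payoff = $0 − ($0) = $0.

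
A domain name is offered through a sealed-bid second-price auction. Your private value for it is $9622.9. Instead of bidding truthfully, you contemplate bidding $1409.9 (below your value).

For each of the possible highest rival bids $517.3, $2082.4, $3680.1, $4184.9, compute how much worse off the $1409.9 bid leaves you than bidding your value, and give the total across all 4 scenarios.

The deviation costs you only when the competing bid falls strictly between $1409.9 and $9622.9; elsewhere both bids give the same outcome.
$517.3: outcomes coincide → loss $0.
$2082.4: truthful payoff $7540.5, deviation payoff $0 → loss $7540.5.
$3680.1: truthful payoff $5942.8, deviation payoff $0 → loss $5942.8.
$4184.9: truthful payoff $5438, deviation payoff $0 → loss $5438.
Total loss = $7540.5 + $5942.8 + $5438 = $18921.3.
In a second-price auction your bid sets only whether you win, not what you pay, so bidding your true value is weakly dominant.

$18921.3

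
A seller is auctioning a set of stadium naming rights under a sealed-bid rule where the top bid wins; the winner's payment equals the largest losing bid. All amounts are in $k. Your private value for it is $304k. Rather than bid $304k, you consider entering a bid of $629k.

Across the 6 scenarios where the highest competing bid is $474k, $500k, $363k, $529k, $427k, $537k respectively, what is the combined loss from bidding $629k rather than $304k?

$1006k

The deviation costs you only when the competing bid falls strictly between $304k and $629k; elsewhere both bids give the same outcome.
$474k: truthful payoff $0k, deviation payoff −$170k → loss $170k.
$500k: truthful payoff $0k, deviation payoff −$196k → loss $196k.
$363k: truthful payoff $0k, deviation payoff −$59k → loss $59k.
$529k: truthful payoff $0k, deviation payoff −$225k → loss $225k.
$427k: truthful payoff $0k, deviation payoff −$123k → loss $123k.
$537k: truthful payoff $0k, deviation payoff −$233k → loss $233k.
Total loss = $170k + $196k + $59k + $225k + $123k + $233k = $1006k.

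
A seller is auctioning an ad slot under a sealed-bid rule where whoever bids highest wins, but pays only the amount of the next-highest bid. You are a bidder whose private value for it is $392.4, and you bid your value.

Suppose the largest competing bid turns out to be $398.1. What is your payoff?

Your bid $392.4 is below the highest competing bid $398.1, so you lose.
A losing bidder pays nothing and receives nothing: payoff = $0.

$0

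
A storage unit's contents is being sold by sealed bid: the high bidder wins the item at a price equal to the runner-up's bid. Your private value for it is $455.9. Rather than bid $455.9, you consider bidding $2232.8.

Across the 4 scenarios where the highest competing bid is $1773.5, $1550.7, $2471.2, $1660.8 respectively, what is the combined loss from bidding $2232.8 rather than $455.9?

The deviation costs you only when the competing bid falls strictly between $455.9 and $2232.8; elsewhere both bids give the same outcome.
$1773.5: truthful payoff $0, deviation payoff −$1317.6 → loss $1317.6.
$1550.7: truthful payoff $0, deviation payoff −$1094.8 → loss $1094.8.
$2471.2: outcomes coincide → loss $0.
$1660.8: truthful payoff $0, deviation payoff −$1204.9 → loss $1204.9.
Total loss = $1317.6 + $1094.8 + $1204.9 = $3617.3.

$3617.3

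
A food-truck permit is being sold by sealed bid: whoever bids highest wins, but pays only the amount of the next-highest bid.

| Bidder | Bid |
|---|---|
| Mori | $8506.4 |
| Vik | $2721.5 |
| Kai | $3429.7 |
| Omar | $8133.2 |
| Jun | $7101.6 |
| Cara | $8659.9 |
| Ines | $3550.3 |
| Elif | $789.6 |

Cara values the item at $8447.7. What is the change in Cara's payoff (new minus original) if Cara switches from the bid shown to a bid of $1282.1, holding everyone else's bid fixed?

$58.7

The highest bid among the other bidders is $8506.4; Cara's bid doesn't change that.
Original bid $8659.9: Cara is highest, pays the top rival bid $8506.4; payoff $8447.7 − $8506.4 = −$58.7.
Alternative bid $1282.1: Cara is not highest (top rival bid is $8506.4); payoff $0.
Change in payoff = $0 − (−$58.7) = $58.7.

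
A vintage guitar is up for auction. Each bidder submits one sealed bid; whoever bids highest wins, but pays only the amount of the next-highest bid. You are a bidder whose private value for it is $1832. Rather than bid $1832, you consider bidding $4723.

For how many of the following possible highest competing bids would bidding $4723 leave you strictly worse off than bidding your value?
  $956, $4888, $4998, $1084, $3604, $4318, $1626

2

The deviation hurts exactly when the highest competing bid lies strictly between $1832 and $4723 — overbidding then wins at a price above your value.
$956: below both → same outcome either way.
$4888: above both → same outcome either way.
$4998: above both → same outcome either way.
$1084: below both → same outcome either way.
$3604: inside the interval → strictly worse (loss $1772).
$4318: inside the interval → strictly worse (loss $2486).
$1626: below both → same outcome either way.
Count: 2.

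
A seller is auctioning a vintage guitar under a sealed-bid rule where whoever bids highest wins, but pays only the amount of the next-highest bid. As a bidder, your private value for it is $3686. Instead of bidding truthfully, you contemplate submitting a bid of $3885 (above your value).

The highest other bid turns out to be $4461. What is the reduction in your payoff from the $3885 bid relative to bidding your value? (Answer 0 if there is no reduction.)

Bidding your value $3686: you lose (since $3686 < $4461). Payoff $0.
Bidding $3885: you lose. Payoff $0.
Difference = $0 − $0 = $0; both bids lead to the same outcome because the competing bid is above both your value and your alternative bid.

$0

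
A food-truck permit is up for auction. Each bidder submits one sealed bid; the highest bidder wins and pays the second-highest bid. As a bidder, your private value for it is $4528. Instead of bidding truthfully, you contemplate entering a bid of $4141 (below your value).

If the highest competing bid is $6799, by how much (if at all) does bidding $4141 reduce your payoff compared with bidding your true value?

Bidding your value $4528: you lose (since $4528 < $6799). Payoff $0.
Bidding $4141: you lose. Payoff $0.
Difference = $0 − $0 = $0; both bids lead to the same outcome because the competing bid is above both your value and your alternative bid.

$0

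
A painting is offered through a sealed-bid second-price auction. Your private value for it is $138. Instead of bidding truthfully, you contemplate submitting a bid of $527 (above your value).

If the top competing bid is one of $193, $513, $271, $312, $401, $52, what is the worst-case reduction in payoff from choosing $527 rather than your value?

$375

$193: truthful gives $0, deviation gives −$55 → loss $55.
$513: truthful gives $0, deviation gives −$375 → loss $375.
$271: truthful gives $0, deviation gives −$133 → loss $133.
$312: truthful gives $0, deviation gives −$174 → loss $174.
$401: truthful gives $0, deviation gives −$263 → loss $263.
$52: same outcome either way → loss $0.
Maximum loss: $375.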